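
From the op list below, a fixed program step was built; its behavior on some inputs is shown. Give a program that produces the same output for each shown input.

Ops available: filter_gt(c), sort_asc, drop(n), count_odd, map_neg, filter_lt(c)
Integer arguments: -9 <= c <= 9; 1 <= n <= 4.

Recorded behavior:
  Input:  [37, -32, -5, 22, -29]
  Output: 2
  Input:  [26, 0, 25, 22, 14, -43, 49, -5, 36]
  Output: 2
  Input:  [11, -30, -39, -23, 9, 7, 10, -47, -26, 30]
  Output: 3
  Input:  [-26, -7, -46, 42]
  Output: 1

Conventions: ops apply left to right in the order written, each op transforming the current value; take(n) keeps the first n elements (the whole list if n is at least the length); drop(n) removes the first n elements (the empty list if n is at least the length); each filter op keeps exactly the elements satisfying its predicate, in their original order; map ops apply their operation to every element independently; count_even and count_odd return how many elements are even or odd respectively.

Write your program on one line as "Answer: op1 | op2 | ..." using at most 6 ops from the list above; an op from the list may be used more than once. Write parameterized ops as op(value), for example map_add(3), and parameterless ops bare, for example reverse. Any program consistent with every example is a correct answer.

sort_asc | filter_lt(4) | map_neg | filter_gt(0) | sort_asc | count_odd

Check, running the answer program on each example:
  [37, -32, -5, 22, -29] -> [-32, -29, -5, 22, 37] -> [-32, -29, -5] -> [32, 29, 5] -> [32, 29, 5] -> [5, 29, 32] -> 2
  [26, 0, 25, 22, 14, -43, 49, -5, 36] -> [-43, -5, 0, 14, 22, 25, 26, 36, 49] -> [-43, -5, 0] -> [43, 5, 0] -> [43, 5] -> [5, 43] -> 2
  [11, -30, -39, -23, 9, 7, 10, -47, -26, 30] -> [-47, -39, -30, -26, -23, 7, 9, 10, 11, 30] -> [-47, -39, -30, -26, -23] -> [47, 39, 30, 26, 23] -> [47, 39, 30, 26, 23] -> [23, 26, 30, 39, 47] -> 3
  [-26, -7, -46, 42] -> [-46, -26, -7, 42] -> [-46, -26, -7] -> [46, 26, 7] -> [46, 26, 7] -> [7, 26, 46] -> 1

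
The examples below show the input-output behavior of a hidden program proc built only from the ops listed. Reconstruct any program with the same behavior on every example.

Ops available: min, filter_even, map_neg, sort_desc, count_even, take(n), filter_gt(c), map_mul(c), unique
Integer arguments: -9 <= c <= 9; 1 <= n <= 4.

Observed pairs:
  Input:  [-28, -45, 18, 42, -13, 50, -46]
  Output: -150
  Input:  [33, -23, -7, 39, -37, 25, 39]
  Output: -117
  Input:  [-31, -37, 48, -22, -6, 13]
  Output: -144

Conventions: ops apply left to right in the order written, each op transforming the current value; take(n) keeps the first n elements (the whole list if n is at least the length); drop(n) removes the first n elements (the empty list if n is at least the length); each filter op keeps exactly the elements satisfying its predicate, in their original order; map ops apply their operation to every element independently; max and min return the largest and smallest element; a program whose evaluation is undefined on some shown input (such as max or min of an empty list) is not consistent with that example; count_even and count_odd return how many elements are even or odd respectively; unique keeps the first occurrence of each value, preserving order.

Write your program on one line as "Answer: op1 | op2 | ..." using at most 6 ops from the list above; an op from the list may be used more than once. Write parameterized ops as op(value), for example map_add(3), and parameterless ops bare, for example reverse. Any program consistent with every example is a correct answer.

sort_desc | unique | map_mul(-3) | sort_desc | min

Check, running the answer program on each example:
  [-28, -45, 18, 42, -13, 50, -46] -> [50, 42, 18, -13, -28, -45, -46] -> [50, 42, 18, -13, -28, -45, -46] -> [-150, -126, -54, 39, 84, 135, 138] -> [138, 135, 84, 39, -54, -126, -150] -> -150
  [33, -23, -7, 39, -37, 25, 39] -> [39, 39, 33, 25, -7, -23, -37] -> [39, 33, 25, -7, -23, -37] -> [-117, -99, -75, 21, 69, 111] -> [111, 69, 21, -75, -99, -117] -> -117
  [-31, -37, 48, -22, -6, 13] -> [48, 13, -6, -22, -31, -37] -> [48, 13, -6, -22, -31, -37] -> [-144, -39, 18, 66, 93, 111] -> [111, 93, 66, 18, -39, -144] -> -144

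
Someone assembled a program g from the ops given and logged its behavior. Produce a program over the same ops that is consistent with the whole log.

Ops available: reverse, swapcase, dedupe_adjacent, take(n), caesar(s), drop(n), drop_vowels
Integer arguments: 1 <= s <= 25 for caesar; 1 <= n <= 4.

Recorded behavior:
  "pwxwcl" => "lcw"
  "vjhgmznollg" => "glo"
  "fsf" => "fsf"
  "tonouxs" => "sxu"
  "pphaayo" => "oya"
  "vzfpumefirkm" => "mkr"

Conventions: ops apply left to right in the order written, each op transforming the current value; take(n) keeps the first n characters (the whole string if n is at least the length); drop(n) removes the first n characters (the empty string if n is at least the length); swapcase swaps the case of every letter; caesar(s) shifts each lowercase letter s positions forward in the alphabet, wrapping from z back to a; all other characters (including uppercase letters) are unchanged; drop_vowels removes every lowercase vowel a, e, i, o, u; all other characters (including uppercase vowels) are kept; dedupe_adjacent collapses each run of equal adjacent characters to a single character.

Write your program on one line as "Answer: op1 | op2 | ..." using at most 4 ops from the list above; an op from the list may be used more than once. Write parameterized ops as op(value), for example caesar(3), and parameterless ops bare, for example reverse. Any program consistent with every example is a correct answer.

reverse | dedupe_adjacent | take(3)

Check, running the answer program on each example:
  "pwxwcl" -> "lcwxwp" -> "lcwxwp" -> "lcw"
  "vjhgmznollg" -> "gllonzmghjv" -> "glonzmghjv" -> "glo"
  "fsf" -> "fsf" -> "fsf" -> "fsf"
  "tonouxs" -> "sxuonot" -> "sxuonot" -> "sxu"
  "pphaayo" -> "oyaahpp" -> "oyahp" -> "oya"
  "vzfpumefirkm" -> "mkrifemupfzv" -> "mkrifemupfzv" -> "mkr"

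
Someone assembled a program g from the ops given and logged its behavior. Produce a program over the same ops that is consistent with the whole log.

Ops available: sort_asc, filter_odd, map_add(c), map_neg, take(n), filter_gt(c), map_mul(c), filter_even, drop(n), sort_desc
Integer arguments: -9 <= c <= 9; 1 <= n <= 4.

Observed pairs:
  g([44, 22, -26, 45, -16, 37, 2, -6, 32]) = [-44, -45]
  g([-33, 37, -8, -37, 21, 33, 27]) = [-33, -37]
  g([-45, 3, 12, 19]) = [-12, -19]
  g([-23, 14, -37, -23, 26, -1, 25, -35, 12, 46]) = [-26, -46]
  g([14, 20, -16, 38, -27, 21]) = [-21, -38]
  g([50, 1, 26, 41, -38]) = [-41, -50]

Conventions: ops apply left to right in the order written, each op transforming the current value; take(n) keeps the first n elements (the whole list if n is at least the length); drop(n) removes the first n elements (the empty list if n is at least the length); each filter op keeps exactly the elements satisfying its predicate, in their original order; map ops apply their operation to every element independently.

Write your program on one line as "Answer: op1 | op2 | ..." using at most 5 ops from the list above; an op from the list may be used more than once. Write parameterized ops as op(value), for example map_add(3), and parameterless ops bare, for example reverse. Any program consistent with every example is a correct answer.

map_neg | sort_asc | take(2) | sort_desc

Check, running the answer program on each example:
  [44, 22, -26, 45, -16, 37, 2, -6, 32] -> [-44, -22, 26, -45, 16, -37, -2, 6, -32] -> [-45, -44, -37, -32, -22, -2, 6, 16, 26] -> [-45, -44] -> [-44, -45]
  [-33, 37, -8, -37, 21, 33, 27] -> [33, -37, 8, 37, -21, -33, -27] -> [-37, -33, -27, -21, 8, 33, 37] -> [-37, -33] -> [-33, -37]
  [-45, 3, 12, 19] -> [45, -3, -12, -19] -> [-19, -12, -3, 45] -> [-19, -12] -> [-12, -19]
  [-23, 14, -37, -23, 26, -1, 25, -35, 12, 46] -> [23, -14, 37, 23, -26, 1, -25, 35, -12, -46] -> [-46, -26, -25, -14, -12, 1, 23, 23, 35, 37] -> [-46, -26] -> [-26, -46]
  [14, 20, -16, 38, -27, 21] -> [-14, -20, 16, -38, 27, -21] -> [-38, -21, -20, -14, 16, 27] -> [-38, -21] -> [-21, -38]
  [50, 1, 26, 41, -38] -> [-50, -1, -26, -41, 38] -> [-50, -41, -26, -1, 38] -> [-50, -41] -> [-41, -50]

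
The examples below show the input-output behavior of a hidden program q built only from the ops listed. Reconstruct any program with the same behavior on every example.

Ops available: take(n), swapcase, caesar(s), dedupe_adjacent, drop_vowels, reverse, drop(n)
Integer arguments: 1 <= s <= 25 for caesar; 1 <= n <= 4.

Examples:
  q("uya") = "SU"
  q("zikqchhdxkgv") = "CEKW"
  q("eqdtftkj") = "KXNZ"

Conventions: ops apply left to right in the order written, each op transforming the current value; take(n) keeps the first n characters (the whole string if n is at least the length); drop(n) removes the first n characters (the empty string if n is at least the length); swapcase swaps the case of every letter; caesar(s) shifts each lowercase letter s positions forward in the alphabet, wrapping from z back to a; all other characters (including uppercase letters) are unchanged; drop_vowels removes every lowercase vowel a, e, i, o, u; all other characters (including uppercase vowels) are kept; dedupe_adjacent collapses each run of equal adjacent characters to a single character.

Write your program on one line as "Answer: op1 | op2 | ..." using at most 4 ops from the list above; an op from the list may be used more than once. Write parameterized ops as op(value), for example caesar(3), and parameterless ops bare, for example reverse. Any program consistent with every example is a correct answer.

caesar(20) | drop(1) | take(4) | swapcase

Check, running the answer program on each example:
  "uya" -> "osu" -> "su" -> "su" -> "SU"
  "zikqchhdxkgv" -> "tcekwbbxreap" -> "cekwbbxreap" -> "cekw" -> "CEKW"
  "eqdtftkj" -> "ykxnzned" -> "kxnzned" -> "kxnz" -> "KXNZ"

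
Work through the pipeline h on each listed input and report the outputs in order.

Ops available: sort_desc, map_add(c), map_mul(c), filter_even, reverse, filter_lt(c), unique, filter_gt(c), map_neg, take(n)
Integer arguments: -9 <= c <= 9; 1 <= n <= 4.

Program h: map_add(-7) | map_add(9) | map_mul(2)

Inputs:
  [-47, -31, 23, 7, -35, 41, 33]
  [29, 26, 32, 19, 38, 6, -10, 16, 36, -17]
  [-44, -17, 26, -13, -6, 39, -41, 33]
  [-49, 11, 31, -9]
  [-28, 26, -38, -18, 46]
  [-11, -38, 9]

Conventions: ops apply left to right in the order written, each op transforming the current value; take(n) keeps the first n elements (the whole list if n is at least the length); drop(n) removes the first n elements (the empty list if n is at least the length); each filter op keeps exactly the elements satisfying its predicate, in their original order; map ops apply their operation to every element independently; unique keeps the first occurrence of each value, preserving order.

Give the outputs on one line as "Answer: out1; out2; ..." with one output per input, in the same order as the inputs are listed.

[-90, -58, 50, 18, -66, 86, 70]; [62, 56, 68, 42, 80, 16, -16, 36, 76, -30]; [-84, -30, 56, -22, -8, 82, -78, 70]; [-94, 26, 66, -14]; [-52, 56, -72, -32, 96]; [-18, -72, 22]

Execution, op by op:
  [-47, -31, 23, 7, -35, 41, 33] -> [-54, -38, 16, 0, -42, 34, 26] -> [-45, -29, 25, 9, -33, 43, 35] -> [-90, -58, 50, 18, -66, 86, 70]
  [29, 26, 32, 19, 38, 6, -10, 16, 36, -17] -> [22, 19, 25, 12, 31, -1, -17, 9, 29, -24] -> [31, 28, 34, 21, 40, 8, -8, 18, 38, -15] -> [62, 56, 68, 42, 80, 16, -16, 36, 76, -30]
  [-44, -17, 26, -13, -6, 39, -41, 33] -> [-51, -24, 19, -20, -13, 32, -48, 26] -> [-42, -15, 28, -11, -4, 41, -39, 35] -> [-84, -30, 56, -22, -8, 82, -78, 70]
  [-49, 11, 31, -9] -> [-56, 4, 24, -16] -> [-47, 13, 33, -7] -> [-94, 26, 66, -14]
  [-28, 26, -38, -18, 46] -> [-35, 19, -45, -25, 39] -> [-26, 28, -36, -16, 48] -> [-52, 56, -72, -32, 96]
  [-11, -38, 9] -> [-18, -45, 2] -> [-9, -36, 11] -> [-18, -72, 22]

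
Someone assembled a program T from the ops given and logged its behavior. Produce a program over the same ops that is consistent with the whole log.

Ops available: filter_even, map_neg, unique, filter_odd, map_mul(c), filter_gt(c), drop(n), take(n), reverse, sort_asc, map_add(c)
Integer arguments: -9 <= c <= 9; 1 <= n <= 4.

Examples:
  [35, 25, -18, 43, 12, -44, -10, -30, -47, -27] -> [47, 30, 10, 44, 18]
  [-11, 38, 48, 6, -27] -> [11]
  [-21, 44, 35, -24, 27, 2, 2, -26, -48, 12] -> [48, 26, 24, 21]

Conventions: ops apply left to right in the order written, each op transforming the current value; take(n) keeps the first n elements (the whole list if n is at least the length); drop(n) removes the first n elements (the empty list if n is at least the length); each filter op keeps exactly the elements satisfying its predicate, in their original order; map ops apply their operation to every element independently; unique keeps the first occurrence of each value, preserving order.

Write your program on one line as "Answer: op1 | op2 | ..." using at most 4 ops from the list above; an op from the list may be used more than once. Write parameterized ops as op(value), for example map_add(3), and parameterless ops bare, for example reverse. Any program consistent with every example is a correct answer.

map_neg | reverse | drop(1) | filter_gt(0)

Check, running the answer program on each example:
  [35, 25, -18, 43, 12, -44, -10, -30, -47, -27] -> [-35, -25, 18, -43, -12, 44, 10, 30, 47, 27] -> [27, 47, 30, 10, 44, -12, -43, 18, -25, -35] -> [47, 30, 10, 44, -12, -43, 18, -25, -35] -> [47, 30, 10, 44, 18]
  [-11, 38, 48, 6, -27] -> [11, -38, -48, -6, 27] -> [27, -6, -48, -38, 11] -> [-6, -48, -38, 11] -> [11]
  [-21, 44, 35, -24, 27, 2, 2, -26, -48, 12] -> [21, -44, -35, 24, -27, -2, -2, 26, 48, -12] -> [-12, 48, 26, -2, -2, -27, 24, -35, -44, 21] -> [48, 26, -2, -2, -27, 24, -35, -44, 21] -> [48, 26, 24, 21]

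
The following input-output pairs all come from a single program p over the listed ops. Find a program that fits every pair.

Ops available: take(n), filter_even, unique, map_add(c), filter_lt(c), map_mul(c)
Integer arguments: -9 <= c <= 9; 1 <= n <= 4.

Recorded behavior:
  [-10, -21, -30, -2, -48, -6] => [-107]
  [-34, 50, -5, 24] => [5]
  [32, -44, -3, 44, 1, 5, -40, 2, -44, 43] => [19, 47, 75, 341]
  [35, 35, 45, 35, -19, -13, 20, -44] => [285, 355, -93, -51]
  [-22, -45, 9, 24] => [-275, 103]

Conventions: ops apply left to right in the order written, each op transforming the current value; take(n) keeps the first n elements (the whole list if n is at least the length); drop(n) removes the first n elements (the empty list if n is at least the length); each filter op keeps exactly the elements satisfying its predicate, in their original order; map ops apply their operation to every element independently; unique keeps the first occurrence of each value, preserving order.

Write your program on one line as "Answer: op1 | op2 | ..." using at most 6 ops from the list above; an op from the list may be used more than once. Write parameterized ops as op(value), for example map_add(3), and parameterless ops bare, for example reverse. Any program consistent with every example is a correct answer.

unique | map_add(7) | map_mul(7) | filter_even | map_add(-6) | map_add(-3)

Check, running the answer program on each example:
  [-10, -21, -30, -2, -48, -6] -> [-10, -21, -30, -2, -48, -6] -> [-3, -14, -23, 5, -41, 1] -> [-21, -98, -161, 35, -287, 7] -> [-98] -> [-104] -> [-107]
  [-34, 50, -5, 24] -> [-34, 50, -5, 24] -> [-27, 57, 2, 31] -> [-189, 399, 14, 217] -> [14] -> [8] -> [5]
  [32, -44, -3, 44, 1, 5, -40, 2, -44, 43] -> [32, -44, -3, 44, 1, 5, -40, 2, 43] -> [39, -37, 4, 51, 8, 12, -33, 9, 50] -> [273, -259, 28, 357, 56, 84, -231, 63, 350] -> [28, 56, 84, 350] -> [22, 50, 78, 344] -> [19, 47, 75, 341]
  [35, 35, 45, 35, -19, -13, 20, -44] -> [35, 45, -19, -13, 20, -44] -> [42, 52, -12, -6, 27, -37] -> [294, 364, -84, -42, 189, -259] -> [294, 364, -84, -42] -> [288, 358, -90, -48] -> [285, 355, -93, -51]
  [-22, -45, 9, 24] -> [-22, -45, 9, 24] -> [-15, -38, 16, 31] -> [-105, -266, 112, 217] -> [-266, 112] -> [-272, 106] -> [-275, 103]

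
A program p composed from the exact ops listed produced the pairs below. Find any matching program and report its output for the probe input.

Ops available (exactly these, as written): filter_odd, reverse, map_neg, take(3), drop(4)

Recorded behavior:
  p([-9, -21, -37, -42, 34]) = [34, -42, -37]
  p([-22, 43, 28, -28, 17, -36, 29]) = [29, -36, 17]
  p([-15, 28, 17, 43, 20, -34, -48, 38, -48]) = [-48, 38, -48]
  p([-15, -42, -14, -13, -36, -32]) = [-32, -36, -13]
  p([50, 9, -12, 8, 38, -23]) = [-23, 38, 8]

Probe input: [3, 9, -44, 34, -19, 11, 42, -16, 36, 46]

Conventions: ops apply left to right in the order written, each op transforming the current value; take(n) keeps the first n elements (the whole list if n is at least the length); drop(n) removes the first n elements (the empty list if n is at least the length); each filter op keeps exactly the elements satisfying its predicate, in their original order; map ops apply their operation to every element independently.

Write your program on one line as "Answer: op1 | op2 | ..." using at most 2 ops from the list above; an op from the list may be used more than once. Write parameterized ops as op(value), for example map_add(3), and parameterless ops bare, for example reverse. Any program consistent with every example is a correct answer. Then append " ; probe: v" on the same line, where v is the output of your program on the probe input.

reverse | take(3) ; probe: [46, 36, -16]

Check, running the answer program on each example:
  [-9, -21, -37, -42, 34] -> [34, -42, -37, -21, -9] -> [34, -42, -37]
  [-22, 43, 28, -28, 17, -36, 29] -> [29, -36, 17, -28, 28, 43, -22] -> [29, -36, 17]
  [-15, 28, 17, 43, 20, -34, -48, 38, -48] -> [-48, 38, -48, -34, 20, 43, 17, 28, -15] -> [-48, 38, -48]
  [-15, -42, -14, -13, -36, -32] -> [-32, -36, -13, -14, -42, -15] -> [-32, -36, -13]
  [50, 9, -12, 8, 38, -23] -> [-23, 38, 8, -12, 9, 50] -> [-23, 38, 8]
  probe: [3, 9, -44, 34, -19, 11, 42, -16, 36, 46] -> [46, 36, -16, 42, 11, -19, 34, -44, 9, 3] -> [46, 36, -16]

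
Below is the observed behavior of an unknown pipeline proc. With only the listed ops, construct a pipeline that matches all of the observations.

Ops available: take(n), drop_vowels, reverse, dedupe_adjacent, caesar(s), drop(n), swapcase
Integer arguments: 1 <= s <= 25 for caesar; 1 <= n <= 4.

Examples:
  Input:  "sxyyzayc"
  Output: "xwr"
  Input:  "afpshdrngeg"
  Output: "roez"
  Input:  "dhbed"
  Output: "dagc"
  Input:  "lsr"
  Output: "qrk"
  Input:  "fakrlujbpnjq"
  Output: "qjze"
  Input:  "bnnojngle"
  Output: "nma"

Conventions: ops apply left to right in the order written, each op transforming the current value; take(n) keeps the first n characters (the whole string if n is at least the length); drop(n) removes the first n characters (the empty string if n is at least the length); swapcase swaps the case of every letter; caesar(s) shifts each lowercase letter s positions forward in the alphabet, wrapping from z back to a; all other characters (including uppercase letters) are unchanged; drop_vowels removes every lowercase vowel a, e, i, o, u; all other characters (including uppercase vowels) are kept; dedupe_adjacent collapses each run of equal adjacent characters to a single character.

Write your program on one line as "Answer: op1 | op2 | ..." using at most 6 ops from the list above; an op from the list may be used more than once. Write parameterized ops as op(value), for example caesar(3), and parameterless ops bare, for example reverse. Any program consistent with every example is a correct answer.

caesar(3) | take(4) | reverse | caesar(22) | dedupe_adjacent

Check, running the answer program on each example:
  "sxyyzayc" -> "vabbcdbf" -> "vabb" -> "bbav" -> "xxwr" -> "xwr"
  "afpshdrngeg" -> "disvkguqjhj" -> "disv" -> "vsid" -> "roez" -> "roez"
  "dhbed" -> "gkehg" -> "gkeh" -> "hekg" -> "dagc" -> "dagc"
  "lsr" -> "ovu" -> "ovu" -> "uvo" -> "qrk" -> "qrk"
  "fakrlujbpnjq" -> "idnuoxmesqmt" -> "idnu" -> "undi" -> "qjze" -> "qjze"
  "bnnojngle" -> "eqqrmqjoh" -> "eqqr" -> "rqqe" -> "nmma" -> "nma"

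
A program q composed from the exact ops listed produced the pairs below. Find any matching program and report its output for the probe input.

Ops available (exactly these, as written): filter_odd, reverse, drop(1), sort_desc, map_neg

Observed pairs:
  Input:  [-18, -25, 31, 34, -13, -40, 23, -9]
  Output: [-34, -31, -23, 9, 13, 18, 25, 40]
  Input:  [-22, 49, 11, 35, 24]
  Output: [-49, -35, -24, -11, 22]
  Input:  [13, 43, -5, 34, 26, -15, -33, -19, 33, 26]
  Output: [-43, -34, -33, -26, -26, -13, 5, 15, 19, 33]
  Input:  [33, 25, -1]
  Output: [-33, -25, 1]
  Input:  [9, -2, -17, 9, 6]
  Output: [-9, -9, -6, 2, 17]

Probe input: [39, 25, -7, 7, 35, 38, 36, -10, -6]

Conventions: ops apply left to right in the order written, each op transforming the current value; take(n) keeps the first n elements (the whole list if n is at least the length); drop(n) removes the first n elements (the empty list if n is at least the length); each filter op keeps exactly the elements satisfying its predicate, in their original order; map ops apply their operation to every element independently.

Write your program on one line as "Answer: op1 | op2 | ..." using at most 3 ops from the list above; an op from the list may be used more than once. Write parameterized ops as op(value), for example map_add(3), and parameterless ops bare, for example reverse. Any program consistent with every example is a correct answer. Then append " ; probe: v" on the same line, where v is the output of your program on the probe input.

reverse | sort_desc | map_neg ; probe: [-39, -38, -36, -35, -25, -7, 6, 7, 10]

Check, running the answer program on each example:
  [-18, -25, 31, 34, -13, -40, 23, -9] -> [-9, 23, -40, -13, 34, 31, -25, -18] -> [34, 31, 23, -9, -13, -18, -25, -40] -> [-34, -31, -23, 9, 13, 18, 25, 40]
  [-22, 49, 11, 35, 24] -> [24, 35, 11, 49, -22] -> [49, 35, 24, 11, -22] -> [-49, -35, -24, -11, 22]
  [13, 43, -5, 34, 26, -15, -33, -19, 33, 26] -> [26, 33, -19, -33, -15, 26, 34, -5, 43, 13] -> [43, 34, 33, 26, 26, 13, -5, -15, -19, -33] -> [-43, -34, -33, -26, -26, -13, 5, 15, 19, 33]
  [33, 25, -1] -> [-1, 25, 33] -> [33, 25, -1] -> [-33, -25, 1]
  [9, -2, -17, 9, 6] -> [6, 9, -17, -2, 9] -> [9, 9, 6, -2, -17] -> [-9, -9, -6, 2, 17]
  probe: [39, 25, -7, 7, 35, 38, 36, -10, -6] -> [-6, -10, 36, 38, 35, 7, -7, 25, 39] -> [39, 38, 36, 35, 25, 7, -6, -7, -10] -> [-39, -38, -36, -35, -25, -7, 6, 7, 10]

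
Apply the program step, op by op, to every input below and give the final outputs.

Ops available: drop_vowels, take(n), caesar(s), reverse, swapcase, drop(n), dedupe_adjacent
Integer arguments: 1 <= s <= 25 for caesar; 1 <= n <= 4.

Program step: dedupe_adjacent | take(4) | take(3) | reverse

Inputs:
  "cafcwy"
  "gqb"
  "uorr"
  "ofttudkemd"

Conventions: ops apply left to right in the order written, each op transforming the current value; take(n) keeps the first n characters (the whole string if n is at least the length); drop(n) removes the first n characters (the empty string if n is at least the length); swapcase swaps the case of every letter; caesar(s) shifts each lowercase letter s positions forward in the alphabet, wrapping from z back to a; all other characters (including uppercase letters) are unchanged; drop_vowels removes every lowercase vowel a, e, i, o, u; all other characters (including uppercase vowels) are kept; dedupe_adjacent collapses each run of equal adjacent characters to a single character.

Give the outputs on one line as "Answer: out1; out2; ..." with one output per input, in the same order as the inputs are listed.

"fac"; "bqg"; "rou"; "tfo"

Execution, op by op:
  "cafcwy" -> "cafcwy" -> "cafc" -> "caf" -> "fac"
  "gqb" -> "gqb" -> "gqb" -> "gqb" -> "bqg"
  "uorr" -> "uor" -> "uor" -> "uor" -> "rou"
  "ofttudkemd" -> "oftudkemd" -> "oftu" -> "oft" -> "tfo"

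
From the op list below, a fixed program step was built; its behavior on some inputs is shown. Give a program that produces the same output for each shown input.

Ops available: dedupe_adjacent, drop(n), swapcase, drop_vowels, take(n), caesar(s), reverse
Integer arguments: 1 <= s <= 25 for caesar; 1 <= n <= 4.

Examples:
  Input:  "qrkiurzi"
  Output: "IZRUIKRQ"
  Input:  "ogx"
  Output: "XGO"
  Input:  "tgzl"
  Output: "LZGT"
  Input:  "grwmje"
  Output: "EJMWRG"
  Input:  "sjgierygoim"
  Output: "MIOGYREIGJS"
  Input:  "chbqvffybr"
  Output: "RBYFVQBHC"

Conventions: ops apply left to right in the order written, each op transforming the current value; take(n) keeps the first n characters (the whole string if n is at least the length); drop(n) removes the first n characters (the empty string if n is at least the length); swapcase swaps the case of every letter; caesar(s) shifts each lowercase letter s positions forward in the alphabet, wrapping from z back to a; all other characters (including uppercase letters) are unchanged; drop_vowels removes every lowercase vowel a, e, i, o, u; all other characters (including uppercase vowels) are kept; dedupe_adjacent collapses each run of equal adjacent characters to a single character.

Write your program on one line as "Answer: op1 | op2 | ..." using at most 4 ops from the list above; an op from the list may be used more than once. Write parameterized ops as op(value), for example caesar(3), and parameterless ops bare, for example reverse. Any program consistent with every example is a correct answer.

reverse | dedupe_adjacent | swapcase

Check, running the answer program on each example:
  "qrkiurzi" -> "izruikrq" -> "izruikrq" -> "IZRUIKRQ"
  "ogx" -> "xgo" -> "xgo" -> "XGO"
  "tgzl" -> "lzgt" -> "lzgt" -> "LZGT"
  "grwmje" -> "ejmwrg" -> "ejmwrg" -> "EJMWRG"
  "sjgierygoim" -> "miogyreigjs" -> "miogyreigjs" -> "MIOGYREIGJS"
  "chbqvffybr" -> "rbyffvqbhc" -> "rbyfvqbhc" -> "RBYFVQBHC"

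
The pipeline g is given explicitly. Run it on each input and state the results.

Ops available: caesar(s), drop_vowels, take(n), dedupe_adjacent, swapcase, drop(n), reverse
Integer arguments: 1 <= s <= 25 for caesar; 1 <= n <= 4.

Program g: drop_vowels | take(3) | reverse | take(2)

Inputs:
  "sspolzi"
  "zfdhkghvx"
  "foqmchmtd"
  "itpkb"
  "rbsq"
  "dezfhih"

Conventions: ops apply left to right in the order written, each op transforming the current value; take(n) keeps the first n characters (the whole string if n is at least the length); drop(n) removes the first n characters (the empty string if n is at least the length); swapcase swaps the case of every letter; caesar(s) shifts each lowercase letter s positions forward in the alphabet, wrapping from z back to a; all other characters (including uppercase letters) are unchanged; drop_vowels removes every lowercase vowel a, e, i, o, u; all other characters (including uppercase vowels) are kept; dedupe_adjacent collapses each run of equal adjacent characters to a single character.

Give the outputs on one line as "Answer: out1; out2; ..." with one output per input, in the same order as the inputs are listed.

"ps"; "df"; "mq"; "kp"; "sb"; "fz"

Execution, op by op:
  "sspolzi" -> "ssplz" -> "ssp" -> "pss" -> "ps"
  "zfdhkghvx" -> "zfdhkghvx" -> "zfd" -> "dfz" -> "df"
  "foqmchmtd" -> "fqmchmtd" -> "fqm" -> "mqf" -> "mq"
  "itpkb" -> "tpkb" -> "tpk" -> "kpt" -> "kp"
  "rbsq" -> "rbsq" -> "rbs" -> "sbr" -> "sb"
  "dezfhih" -> "dzfhh" -> "dzf" -> "fzd" -> "fz"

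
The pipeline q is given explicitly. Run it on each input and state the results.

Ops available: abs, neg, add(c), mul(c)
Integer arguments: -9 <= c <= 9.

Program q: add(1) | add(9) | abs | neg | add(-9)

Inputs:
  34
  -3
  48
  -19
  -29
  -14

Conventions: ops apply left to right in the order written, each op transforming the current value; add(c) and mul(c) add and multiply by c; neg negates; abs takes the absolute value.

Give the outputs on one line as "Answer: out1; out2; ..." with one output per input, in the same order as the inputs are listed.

Execution, op by op:
  34 -> 35 -> 44 -> 44 -> -44 -> -53
  -3 -> -2 -> 7 -> 7 -> -7 -> -16
  48 -> 49 -> 58 -> 58 -> -58 -> -67
  -19 -> -18 -> -9 -> 9 -> -9 -> -18
  -29 -> -28 -> -19 -> 19 -> -19 -> -28
  -14 -> -13 -> -4 -> 4 -> -4 -> -13

-53; -16; -67; -18; -28; -13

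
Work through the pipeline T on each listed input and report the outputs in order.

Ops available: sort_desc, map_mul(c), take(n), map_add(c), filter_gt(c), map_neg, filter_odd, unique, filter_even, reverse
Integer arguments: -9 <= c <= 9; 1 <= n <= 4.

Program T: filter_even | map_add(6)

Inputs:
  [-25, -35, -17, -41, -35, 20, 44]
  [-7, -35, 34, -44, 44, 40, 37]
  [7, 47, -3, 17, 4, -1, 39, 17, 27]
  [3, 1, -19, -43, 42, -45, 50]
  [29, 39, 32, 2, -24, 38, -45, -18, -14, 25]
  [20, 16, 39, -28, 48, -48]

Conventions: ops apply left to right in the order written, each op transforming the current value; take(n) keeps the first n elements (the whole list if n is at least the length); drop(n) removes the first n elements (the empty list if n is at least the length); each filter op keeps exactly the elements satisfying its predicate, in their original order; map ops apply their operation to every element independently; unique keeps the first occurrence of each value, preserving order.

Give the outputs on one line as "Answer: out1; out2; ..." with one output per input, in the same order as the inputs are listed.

Execution, op by op:
  [-25, -35, -17, -41, -35, 20, 44] -> [20, 44] -> [26, 50]
  [-7, -35, 34, -44, 44, 40, 37] -> [34, -44, 44, 40] -> [40, -38, 50, 46]
  [7, 47, -3, 17, 4, -1, 39, 17, 27] -> [4] -> [10]
  [3, 1, -19, -43, 42, -45, 50] -> [42, 50] -> [48, 56]
  [29, 39, 32, 2, -24, 38, -45, -18, -14, 25] -> [32, 2, -24, 38, -18, -14] -> [38, 8, -18, 44, -12, -8]
  [20, 16, 39, -28, 48, -48] -> [20, 16, -28, 48, -48] -> [26, 22, -22, 54, -42]

[26, 50]; [40, -38, 50, 46]; [10]; [48, 56]; [38, 8, -18, 44, -12, -8]; [26, 22, -22, 54, -42]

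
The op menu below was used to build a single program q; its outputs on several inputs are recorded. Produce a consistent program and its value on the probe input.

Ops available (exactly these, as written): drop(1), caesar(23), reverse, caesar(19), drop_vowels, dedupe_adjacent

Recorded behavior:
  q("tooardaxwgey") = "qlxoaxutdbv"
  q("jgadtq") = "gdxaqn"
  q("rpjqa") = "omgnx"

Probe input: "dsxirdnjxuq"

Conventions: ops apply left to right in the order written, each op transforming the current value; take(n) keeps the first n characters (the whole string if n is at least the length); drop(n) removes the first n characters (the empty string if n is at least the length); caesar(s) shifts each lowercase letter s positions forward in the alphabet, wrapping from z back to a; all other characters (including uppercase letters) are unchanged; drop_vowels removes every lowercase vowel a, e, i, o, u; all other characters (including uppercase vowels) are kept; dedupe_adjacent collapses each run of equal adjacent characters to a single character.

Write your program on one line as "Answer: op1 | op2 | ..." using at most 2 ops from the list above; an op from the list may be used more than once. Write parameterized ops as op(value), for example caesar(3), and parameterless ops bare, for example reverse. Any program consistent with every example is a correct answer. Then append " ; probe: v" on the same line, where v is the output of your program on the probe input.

dedupe_adjacent | caesar(23) ; probe: "apufoakgurn"

Check, running the answer program on each example:
  "tooardaxwgey" -> "toardaxwgey" -> "qlxoaxutdbv"
  "jgadtq" -> "jgadtq" -> "gdxaqn"
  "rpjqa" -> "rpjqa" -> "omgnx"
  probe: "dsxirdnjxuq" -> "dsxirdnjxuq" -> "apufoakgurn"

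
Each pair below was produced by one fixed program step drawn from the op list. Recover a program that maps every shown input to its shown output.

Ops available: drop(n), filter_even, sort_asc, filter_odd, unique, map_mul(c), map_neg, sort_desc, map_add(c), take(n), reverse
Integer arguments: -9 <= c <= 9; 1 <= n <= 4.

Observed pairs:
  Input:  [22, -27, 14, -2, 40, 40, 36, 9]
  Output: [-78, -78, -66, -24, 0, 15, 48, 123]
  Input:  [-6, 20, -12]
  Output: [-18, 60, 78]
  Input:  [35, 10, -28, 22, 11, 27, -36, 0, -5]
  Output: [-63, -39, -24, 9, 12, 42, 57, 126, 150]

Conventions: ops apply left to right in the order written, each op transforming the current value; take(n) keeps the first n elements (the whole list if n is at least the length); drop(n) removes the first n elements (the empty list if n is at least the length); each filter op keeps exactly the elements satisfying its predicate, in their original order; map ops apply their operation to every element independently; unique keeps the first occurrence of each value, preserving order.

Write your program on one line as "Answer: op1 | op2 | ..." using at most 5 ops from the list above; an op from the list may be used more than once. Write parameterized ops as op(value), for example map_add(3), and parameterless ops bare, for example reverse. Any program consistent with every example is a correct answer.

map_add(-9) | map_add(-5) | sort_desc | map_mul(3) | map_neg

Check, running the answer program on each example:
  [22, -27, 14, -2, 40, 40, 36, 9] -> [13, -36, 5, -11, 31, 31, 27, 0] -> [8, -41, 0, -16, 26, 26, 22, -5] -> [26, 26, 22, 8, 0, -5, -16, -41] -> [78, 78, 66, 24, 0, -15, -48, -123] -> [-78, -78, -66, -24, 0, 15, 48, 123]
  [-6, 20, -12] -> [-15, 11, -21] -> [-20, 6, -26] -> [6, -20, -26] -> [18, -60, -78] -> [-18, 60, 78]
  [35, 10, -28, 22, 11, 27, -36, 0, -5] -> [26, 1, -37, 13, 2, 18, -45, -9, -14] -> [21, -4, -42, 8, -3, 13, -50, -14, -19] -> [21, 13, 8, -3, -4, -14, -19, -42, -50] -> [63, 39, 24, -9, -12, -42, -57, -126, -150] -> [-63, -39, -24, 9, 12, 42, 57, 126, 150]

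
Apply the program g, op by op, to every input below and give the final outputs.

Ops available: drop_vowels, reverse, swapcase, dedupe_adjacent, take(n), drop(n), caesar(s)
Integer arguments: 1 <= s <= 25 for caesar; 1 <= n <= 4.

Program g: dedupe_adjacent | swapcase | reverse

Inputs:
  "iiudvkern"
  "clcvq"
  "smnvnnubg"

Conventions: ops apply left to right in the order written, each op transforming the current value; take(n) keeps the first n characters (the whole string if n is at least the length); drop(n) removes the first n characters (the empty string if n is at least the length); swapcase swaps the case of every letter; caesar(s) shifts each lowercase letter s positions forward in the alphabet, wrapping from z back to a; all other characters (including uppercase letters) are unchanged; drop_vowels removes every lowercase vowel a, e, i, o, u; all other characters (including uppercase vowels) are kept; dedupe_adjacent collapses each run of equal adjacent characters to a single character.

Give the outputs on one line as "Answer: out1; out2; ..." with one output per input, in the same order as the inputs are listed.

"NREKVDUI"; "QVCLC"; "GBUNVNMS"

Execution, op by op:
  "iiudvkern" -> "iudvkern" -> "IUDVKERN" -> "NREKVDUI"
  "clcvq" -> "clcvq" -> "CLCVQ" -> "QVCLC"
  "smnvnnubg" -> "smnvnubg" -> "SMNVNUBG" -> "GBUNVNMS"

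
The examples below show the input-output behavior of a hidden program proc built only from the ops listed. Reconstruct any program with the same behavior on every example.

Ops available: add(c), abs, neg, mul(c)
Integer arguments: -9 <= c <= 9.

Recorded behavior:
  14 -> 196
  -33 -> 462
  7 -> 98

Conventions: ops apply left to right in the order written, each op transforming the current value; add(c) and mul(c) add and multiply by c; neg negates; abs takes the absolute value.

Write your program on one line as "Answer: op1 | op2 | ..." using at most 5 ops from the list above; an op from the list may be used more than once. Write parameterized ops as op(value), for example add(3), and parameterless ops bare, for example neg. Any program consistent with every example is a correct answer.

neg | mul(-7) | mul(2) | abs

Check, running the answer program on each example:
  14 -> -14 -> 98 -> 196 -> 196
  -33 -> 33 -> -231 -> -462 -> 462
  7 -> -7 -> 49 -> 98 -> 98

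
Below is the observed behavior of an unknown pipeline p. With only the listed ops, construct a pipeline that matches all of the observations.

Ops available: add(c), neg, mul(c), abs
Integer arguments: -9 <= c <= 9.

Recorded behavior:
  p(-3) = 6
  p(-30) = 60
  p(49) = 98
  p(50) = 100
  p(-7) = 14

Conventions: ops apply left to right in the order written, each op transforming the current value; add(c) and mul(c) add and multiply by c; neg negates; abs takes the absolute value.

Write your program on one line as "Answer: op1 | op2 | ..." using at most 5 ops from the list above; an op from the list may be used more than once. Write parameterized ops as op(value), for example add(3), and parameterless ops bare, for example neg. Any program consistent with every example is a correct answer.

neg | abs | mul(-2) | abs

Check, running the answer program on each example:
  -3 -> 3 -> 3 -> -6 -> 6
  -30 -> 30 -> 30 -> -60 -> 60
  49 -> -49 -> 49 -> -98 -> 98
  50 -> -50 -> 50 -> -100 -> 100
  -7 -> 7 -> 7 -> -14 -> 14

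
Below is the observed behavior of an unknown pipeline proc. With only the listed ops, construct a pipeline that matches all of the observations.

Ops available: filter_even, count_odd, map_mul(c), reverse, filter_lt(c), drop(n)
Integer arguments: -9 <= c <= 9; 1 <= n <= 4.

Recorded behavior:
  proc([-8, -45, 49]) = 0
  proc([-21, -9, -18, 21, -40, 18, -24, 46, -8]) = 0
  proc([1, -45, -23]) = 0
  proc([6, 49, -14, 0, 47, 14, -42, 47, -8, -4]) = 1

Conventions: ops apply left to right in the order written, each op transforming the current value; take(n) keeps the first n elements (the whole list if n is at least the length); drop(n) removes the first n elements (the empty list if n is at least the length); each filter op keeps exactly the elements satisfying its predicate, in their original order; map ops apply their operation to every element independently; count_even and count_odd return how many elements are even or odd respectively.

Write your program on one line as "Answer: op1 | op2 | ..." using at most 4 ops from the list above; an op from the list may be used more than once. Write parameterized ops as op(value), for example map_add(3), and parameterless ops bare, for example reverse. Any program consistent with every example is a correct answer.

drop(4) | drop(3) | map_mul(-7) | count_odd

Check, running the answer program on each example:
  [-8, -45, 49] -> [] -> [] -> [] -> 0
  [-21, -9, -18, 21, -40, 18, -24, 46, -8] -> [-40, 18, -24, 46, -8] -> [46, -8] -> [-322, 56] -> 0
  [1, -45, -23] -> [] -> [] -> [] -> 0
  [6, 49, -14, 0, 47, 14, -42, 47, -8, -4] -> [47, 14, -42, 47, -8, -4] -> [47, -8, -4] -> [-329, 56, 28] -> 1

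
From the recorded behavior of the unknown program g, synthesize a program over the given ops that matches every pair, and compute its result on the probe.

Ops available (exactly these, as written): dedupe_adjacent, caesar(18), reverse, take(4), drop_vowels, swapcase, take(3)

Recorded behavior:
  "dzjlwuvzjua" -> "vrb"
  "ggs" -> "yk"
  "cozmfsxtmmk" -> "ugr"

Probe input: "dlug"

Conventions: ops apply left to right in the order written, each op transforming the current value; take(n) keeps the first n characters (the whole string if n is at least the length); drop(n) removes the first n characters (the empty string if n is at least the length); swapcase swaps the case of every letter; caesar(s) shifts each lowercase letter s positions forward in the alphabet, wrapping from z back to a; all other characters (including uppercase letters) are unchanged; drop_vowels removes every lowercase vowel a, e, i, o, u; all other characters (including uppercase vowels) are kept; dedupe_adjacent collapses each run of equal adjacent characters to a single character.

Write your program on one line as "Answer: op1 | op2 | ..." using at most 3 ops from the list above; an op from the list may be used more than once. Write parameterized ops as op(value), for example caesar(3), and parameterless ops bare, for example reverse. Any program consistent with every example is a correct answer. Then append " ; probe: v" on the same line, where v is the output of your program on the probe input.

take(3) | caesar(18) | dedupe_adjacent ; probe: "vdm"

Check, running the answer program on each example:
  "dzjlwuvzjua" -> "dzj" -> "vrb" -> "vrb"
  "ggs" -> "ggs" -> "yyk" -> "yk"
  "cozmfsxtmmk" -> "coz" -> "ugr" -> "ugr"
  probe: "dlug" -> "dlu" -> "vdm" -> "vdm"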